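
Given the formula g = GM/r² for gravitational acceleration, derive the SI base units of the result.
Units of each symbol in g = GM/r²:
  G (gravitational constant): m³/(kg·s²)
  M (mass): kg
  r (distance): m  → to the power 2 in the denominator, contributes 1/m²

Multiplying the contributions: [m³/(kg·s²)] · [kg] · [1/m²]
Adding exponents of each base unit: m: 1, s: -2
SI base units of gravitational acceleration: m/s²

Answer: m/s²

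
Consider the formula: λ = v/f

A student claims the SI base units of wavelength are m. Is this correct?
Units of each symbol in λ = v/f:
  v (wave speed): m/s
  f (frequency): 1/s  → in the denominator, contributes s

Multiplying the contributions: [m/s] · [s]
Adding exponents of each base unit: m: 1
SI base units of wavelength: m

The claimed units m match the derived units, so the claim is correct.

Answer: Yes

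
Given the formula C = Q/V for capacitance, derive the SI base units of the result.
Units of each symbol in C = Q/V:
  Q (charge, in coulombs): s·A
  V (voltage, in volts): kg·m²/(s³·A)  → in the denominator, contributes s³·A/(kg·m²)

Multiplying the contributions: [s·A] · [s³·A/(kg·m²)]
Adding exponents of each base unit: kg: -1, m: -2, s: 4, A: 2
SI base units of capacitance: s⁴·A²/(kg·m²)

Answer: s⁴·A²/(kg·m²)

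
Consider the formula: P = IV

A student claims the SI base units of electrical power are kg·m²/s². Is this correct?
Units of each symbol in P = IV:
  I (current): A
  V (voltage, in volts): kg·m²/(s³·A)

Multiplying the contributions: [A] · [kg·m²/(s³·A)]
Adding exponents of each base unit: kg: 1, m: 2, s: -3
SI base units of electrical power: kg·m²/s³

The claimed units kg·m²/s² (exponents kg: 1, m: 2, s: -2) do not match the derived units kg·m²/s³ (exponents kg: 1, m: 2, s: -3), so the claim is incorrect.

Answer: No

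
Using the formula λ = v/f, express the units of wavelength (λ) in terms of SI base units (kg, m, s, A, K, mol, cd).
Units of each symbol in λ = v/f:
  v (wave speed): m/s
  f (frequency): 1/s  → in the denominator, contributes s

Multiplying the contributions: [m/s] · [s]
Adding exponents of each base unit: m: 1
SI base units of wavelength: m

Answer: m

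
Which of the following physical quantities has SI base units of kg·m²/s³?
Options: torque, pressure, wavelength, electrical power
Checking the SI base units of each option:
  torque (τ = Fr): kg·m²/s²  ✗
  pressure (P = F/A): kg/(m·s²)  ✗
  wavelength (λ = v/f): m  ✗
  electrical power (P = IV): kg·m²/s³  ✓ matches

Only electrical power has units kg·m²/s³.

Answer: electrical power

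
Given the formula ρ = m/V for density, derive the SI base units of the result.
Units of each symbol in ρ = m/V:
  m (mass): kg
  V (volume): m³  → in the denominator, contributes 1/m³

Multiplying the contributions: [kg] · [1/m³]
Adding exponents of each base unit: kg: 1, m: -3
SI base units of density: kg/m³

Answer: kg/m³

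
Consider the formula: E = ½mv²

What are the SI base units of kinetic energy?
Units of each symbol in E = ½mv²:
  m (mass): kg
  v (speed): m/s  → to the power 2, contributes m²/s²
  The factor ½ is dimensionless.

Multiplying the contributions: [kg] · [m²/s²]
Adding exponents of each base unit: kg: 1, m: 2, s: -2
SI base units of kinetic energy: kg·m²/s²

Answer: kg·m²/s²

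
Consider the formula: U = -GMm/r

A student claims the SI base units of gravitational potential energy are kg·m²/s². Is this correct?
Units of each symbol in U = -GMm/r:
  G (gravitational constant): m³/(kg·s²)
  M (mass): kg
  m (mass): kg
  r (distance): m  → in the denominator, contributes 1/m
  The minus sign does not affect the units.

Multiplying the contributions: [m³/(kg·s²)] · [kg] · [kg] · [1/m]
Adding exponents of each base unit: kg: 1, m: 2, s: -2
SI base units of gravitational potential energy: kg·m²/s²

The claimed units kg·m²/s² match the derived units, so the claim is correct.

Answer: Yes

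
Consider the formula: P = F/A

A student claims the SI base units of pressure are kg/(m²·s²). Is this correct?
Units of each symbol in P = F/A:
  F (force): kg·m/s²
  A (area): m²  → in the denominator, contributes 1/m²

Multiplying the contributions: [kg·m/s²] · [1/m²]
Adding exponents of each base unit: kg: 1, m: -1, s: -2
SI base units of pressure: kg/(m·s²)

The claimed units kg/(m²·s²) (exponents kg: 1, m: -2, s: -2) do not match the derived units kg/(m·s²) (exponents kg: 1, m: -1, s: -2), so the claim is incorrect.

Answer: No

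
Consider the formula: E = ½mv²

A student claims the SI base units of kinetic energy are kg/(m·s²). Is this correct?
Units of each symbol in E = ½mv²:
  m (mass): kg
  v (speed): m/s  → to the power 2, contributes m²/s²
  The factor ½ is dimensionless.

Multiplying the contributions: [kg] · [m²/s²]
Adding exponents of each base unit: kg: 1, m: 2, s: -2
SI base units of kinetic energy: kg·m²/s²

The claimed units kg/(m·s²) (exponents kg: 1, m: -1, s: -2) do not match the derived units kg·m²/s² (exponents kg: 1, m: 2, s: -2), so the claim is incorrect.

Answer: No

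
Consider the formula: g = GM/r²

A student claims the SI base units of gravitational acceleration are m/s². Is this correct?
Units of each symbol in g = GM/r²:
  G (gravitational constant): m³/(kg·s²)
  M (mass): kg
  r (distance): m  → to the power 2 in the denominator, contributes 1/m²

Multiplying the contributions: [m³/(kg·s²)] · [kg] · [1/m²]
Adding exponents of each base unit: m: 1, s: -2
SI base units of gravitational acceleration: m/s²

The claimed units m/s² match the derived units, so the claim is correct.

Answer: Yes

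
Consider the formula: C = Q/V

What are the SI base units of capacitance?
Units of each symbol in C = Q/V:
  Q (charge, in coulombs): s·A
  V (voltage, in volts): kg·m²/(s³·A)  → in the denominator, contributes s³·A/(kg·m²)

Multiplying the contributions: [s·A] · [s³·A/(kg·m²)]
Adding exponents of each base unit: kg: -1, m: -2, s: 4, A: 2
SI base units of capacitance: s⁴·A²/(kg·m²)

Answer: s⁴·A²/(kg·m²)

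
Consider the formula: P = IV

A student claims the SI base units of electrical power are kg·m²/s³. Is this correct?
Units of each symbol in P = IV:
  I (current): A
  V (voltage, in volts): kg·m²/(s³·A)

Multiplying the contributions: [A] · [kg·m²/(s³·A)]
Adding exponents of each base unit: kg: 1, m: 2, s: -3
SI base units of electrical power: kg·m²/s³

The claimed units kg·m²/s³ match the derived units, so the claim is correct.

Answer: Yes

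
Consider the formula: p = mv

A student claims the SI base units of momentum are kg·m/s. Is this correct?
Units of each symbol in p = mv:
  m (mass): kg
  v (velocity): m/s

Multiplying the contributions: [kg] · [m/s]
Adding exponents of each base unit: kg: 1, m: 1, s: -1
SI base units of momentum: kg·m/s

The claimed units kg·m/s match the derived units, so the claim is correct.

Answer: Yes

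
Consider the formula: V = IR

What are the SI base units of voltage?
Units of each symbol in V = IR:
  I (current): A
  R (resistance, in ohms): kg·m²/(s³·A²)

Multiplying the contributions: [A] · [kg·m²/(s³·A²)]
Adding exponents of each base unit: kg: 1, m: 2, s: -3, A: -1
SI base units of voltage: kg·m²/(s³·A)

Answer: kg·m²/(s³·A)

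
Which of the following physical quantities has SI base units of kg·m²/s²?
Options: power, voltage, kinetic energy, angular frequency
Checking the SI base units of each option:
  power (P = W/t): kg·m²/s³  ✗
  voltage (V = IR): kg·m²/(s³·A)  ✗
  kinetic energy (E = ½mv²): kg·m²/s²  ✓ matches
  angular frequency (ω = 2πf): 1/s  ✗

Only kinetic energy has units kg·m²/s².

Answer: kinetic energy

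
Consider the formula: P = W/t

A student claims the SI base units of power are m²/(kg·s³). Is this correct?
Units of each symbol in P = W/t:
  W (work): kg·m²/s²
  t (time): s  → in the denominator, contributes 1/s

Multiplying the contributions: [kg·m²/s²] · [1/s]
Adding exponents of each base unit: kg: 1, m: 2, s: -3
SI base units of power: kg·m²/s³

The claimed units m²/(kg·s³) (exponents kg: -1, m: 2, s: -3) do not match the derived units kg·m²/s³ (exponents kg: 1, m: 2, s: -3), so the claim is incorrect.

Answer: No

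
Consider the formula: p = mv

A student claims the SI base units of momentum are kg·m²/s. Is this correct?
Units of each symbol in p = mv:
  m (mass): kg
  v (velocity): m/s

Multiplying the contributions: [kg] · [m/s]
Adding exponents of each base unit: kg: 1, m: 1, s: -1
SI base units of momentum: kg·m/s

The claimed units kg·m²/s (exponents kg: 1, m: 2, s: -1) do not match the derived units kg·m/s (exponents kg: 1, m: 1, s: -1), so the claim is incorrect.

Answer: No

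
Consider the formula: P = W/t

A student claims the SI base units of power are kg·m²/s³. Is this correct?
Units of each symbol in P = W/t:
  W (work): kg·m²/s²
  t (time): s  → in the denominator, contributes 1/s

Multiplying the contributions: [kg·m²/s²] · [1/s]
Adding exponents of each base unit: kg: 1, m: 2, s: -3
SI base units of power: kg·m²/s³

The claimed units kg·m²/s³ match the derived units, so the claim is correct.

Answer: Yes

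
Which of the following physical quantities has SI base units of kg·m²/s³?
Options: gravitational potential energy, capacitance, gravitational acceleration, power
Checking the SI base units of each option:
  gravitational potential energy (U = -GMm/r): kg·m²/s²  ✗
  capacitance (C = Q/V): s⁴·A²/(kg·m²)  ✗
  gravitational acceleration (g = GM/r²): m/s²  ✗
  power (P = W/t): kg·m²/s³  ✓ matches

Only power has units kg·m²/s³.

Answer: power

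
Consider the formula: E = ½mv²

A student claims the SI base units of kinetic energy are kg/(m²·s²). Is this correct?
Units of each symbol in E = ½mv²:
  m (mass): kg
  v (speed): m/s  → to the power 2, contributes m²/s²
  The factor ½ is dimensionless.

Multiplying the contributions: [kg] · [m²/s²]
Adding exponents of each base unit: kg: 1, m: 2, s: -2
SI base units of kinetic energy: kg·m²/s²

The claimed units kg/(m²·s²) (exponents kg: 1, m: -2, s: -2) do not match the derived units kg·m²/s² (exponents kg: 1, m: 2, s: -2), so the claim is incorrect.

Answer: No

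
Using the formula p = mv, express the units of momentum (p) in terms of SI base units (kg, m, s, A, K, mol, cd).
Units of each symbol in p = mv:
  m (mass): kg
  v (velocity): m/s

Multiplying the contributions: [kg] · [m/s]
Adding exponents of each base unit: kg: 1, m: 1, s: -1
SI base units of momentum: kg·m/s

Answer: kg·m/s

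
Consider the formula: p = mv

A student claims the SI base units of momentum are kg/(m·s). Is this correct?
Units of each symbol in p = mv:
  m (mass): kg
  v (velocity): m/s

Multiplying the contributions: [kg] · [m/s]
Adding exponents of each base unit: kg: 1, m: 1, s: -1
SI base units of momentum: kg·m/s

The claimed units kg/(m·s) (exponents kg: 1, m: -1, s: -1) do not match the derived units kg·m/s (exponents kg: 1, m: 1, s: -1), so the claim is incorrect.

Answer: No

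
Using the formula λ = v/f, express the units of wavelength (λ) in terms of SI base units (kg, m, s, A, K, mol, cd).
Units of each symbol in λ = v/f:
  v (wave speed): m/s
  f (frequency): 1/s  → in the denominator, contributes s

Multiplying the contributions: [m/s] · [s]
Adding exponents of each base unit: m: 1
SI base units of wavelength: m

Answer: m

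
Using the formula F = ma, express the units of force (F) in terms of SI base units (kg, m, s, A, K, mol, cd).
Units of each symbol in F = ma:
  m (mass): kg
  a (acceleration): m/s²

Multiplying the contributions: [kg] · [m/s²]
Adding exponents of each base unit: kg: 1, m: 1, s: -2
SI base units of force: kg·m/s²

Answer: kg·m/s²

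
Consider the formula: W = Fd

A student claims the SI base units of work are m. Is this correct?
Units of each symbol in W = Fd:
  F (force): kg·m/s²
  d (displacement): m

Multiplying the contributions: [kg·m/s²] · [m]
Adding exponents of each base unit: kg: 1, m: 2, s: -2
SI base units of work: kg·m²/s²

The claimed units m (exponents m: 1) do not match the derived units kg·m²/s² (exponents kg: 1, m: 2, s: -2), so the claim is incorrect.

Answer: No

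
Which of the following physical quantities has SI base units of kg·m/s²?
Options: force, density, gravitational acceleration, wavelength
Checking the SI base units of each option:
  force (F = ma): kg·m/s²  ✓ matches
  density (ρ = m/V): kg/m³  ✗
  gravitational acceleration (g = GM/r²): m/s²  ✗
  wavelength (λ = v/f): m  ✗

Only force has units kg·m/s².

Answer: force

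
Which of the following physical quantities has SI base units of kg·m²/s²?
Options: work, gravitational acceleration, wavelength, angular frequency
Checking the SI base units of each option:
  work (W = Fd): kg·m²/s²  ✓ matches
  gravitational acceleration (g = GM/r²): m/s²  ✗
  wavelength (λ = v/f): m  ✗
  angular frequency (ω = 2πf): 1/s  ✗

Only work has units kg·m²/s².

Answer: work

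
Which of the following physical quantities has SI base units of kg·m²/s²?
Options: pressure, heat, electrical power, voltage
Checking the SI base units of each option:
  pressure (P = F/A): kg/(m·s²)  ✗
  heat (Q = mcΔT): kg·m²/s²  ✓ matches
  electrical power (P = IV): kg·m²/s³  ✗
  voltage (V = IR): kg·m²/(s³·A)  ✗

Only heat has units kg·m²/s².

Answer: heat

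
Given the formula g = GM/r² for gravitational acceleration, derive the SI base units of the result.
Units of each symbol in g = GM/r²:
  G (gravitational constant): m³/(kg·s²)
  M (mass): kg
  r (distance): m  → to the power 2 in the denominator, contributes 1/m²

Multiplying the contributions: [m³/(kg·s²)] · [kg] · [1/m²]
Adding exponents of each base unit: m: 1, s: -2
SI base units of gravitational acceleration: m/s²

Answer: m/s²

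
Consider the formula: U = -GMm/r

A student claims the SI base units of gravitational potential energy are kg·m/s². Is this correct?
Units of each symbol in U = -GMm/r:
  G (gravitational constant): m³/(kg·s²)
  M (mass): kg
  m (mass): kg
  r (distance): m  → in the denominator, contributes 1/m
  The minus sign does not affect the units.

Multiplying the contributions: [m³/(kg·s²)] · [kg] · [kg] · [1/m]
Adding exponents of each base unit: kg: 1, m: 2, s: -2
SI base units of gravitational potential energy: kg·m²/s²

The claimed units kg·m/s² (exponents kg: 1, m: 1, s: -2) do not match the derived units kg·m²/s² (exponents kg: 1, m: 2, s: -2), so the claim is incorrect.

Answer: No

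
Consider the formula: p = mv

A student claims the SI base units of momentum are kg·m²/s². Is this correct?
Units of each symbol in p = mv:
  m (mass): kg
  v (velocity): m/s

Multiplying the contributions: [kg] · [m/s]
Adding exponents of each base unit: kg: 1, m: 1, s: -1
SI base units of momentum: kg·m/s

The claimed units kg·m²/s² (exponents kg: 1, m: 2, s: -2) do not match the derived units kg·m/s (exponents kg: 1, m: 1, s: -1), so the claim is incorrect.

Answer: No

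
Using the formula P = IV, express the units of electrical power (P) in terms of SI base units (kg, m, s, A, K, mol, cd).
Units of each symbol in P = IV:
  I (current): A
  V (voltage, in volts): kg·m²/(s³·A)

Multiplying the contributions: [A] · [kg·m²/(s³·A)]
Adding exponents of each base unit: kg: 1, m: 2, s: -3
SI base units of electrical power: kg·m²/s³

Answer: kg·m²/s³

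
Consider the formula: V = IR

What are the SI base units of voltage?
Units of each symbol in V = IR:
  I (current): A
  R (resistance, in ohms): kg·m²/(s³·A²)

Multiplying the contributions: [A] · [kg·m²/(s³·A²)]
Adding exponents of each base unit: kg: 1, m: 2, s: -3, A: -1
SI base units of voltage: kg·m²/(s³·A)

Answer: kg·m²/(s³·A)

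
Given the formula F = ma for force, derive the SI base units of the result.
Units of each symbol in F = ma:
  m (mass): kg
  a (acceleration): m/s²

Multiplying the contributions: [kg] · [m/s²]
Adding exponents of each base unit: kg: 1, m: 1, s: -2
SI base units of force: kg·m/s²

Answer: kg·m/s²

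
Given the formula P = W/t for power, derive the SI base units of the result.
Units of each symbol in P = W/t:
  W (work): kg·m²/s²
  t (time): s  → in the denominator, contributes 1/s

Multiplying the contributions: [kg·m²/s²] · [1/s]
Adding exponents of each base unit: kg: 1, m: 2, s: -3
SI base units of power: kg·m²/s³

Answer: kg·m²/s³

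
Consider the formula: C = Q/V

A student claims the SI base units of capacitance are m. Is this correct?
Units of each symbol in C = Q/V:
  Q (charge, in coulombs): s·A
  V (voltage, in volts): kg·m²/(s³·A)  → in the denominator, contributes s³·A/(kg·m²)

Multiplying the contributions: [s·A] · [s³·A/(kg·m²)]
Adding exponents of each base unit: kg: -1, m: -2, s: 4, A: 2
SI base units of capacitance: s⁴·A²/(kg·m²)

The claimed units m (exponents m: 1) do not match the derived units s⁴·A²/(kg·m²) (exponents kg: -1, m: -2, s: 4, A: 2), so the claim is incorrect.

Answer: No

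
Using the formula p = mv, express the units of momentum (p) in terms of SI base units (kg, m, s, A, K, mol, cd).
Units of each symbol in p = mv:
  m (mass): kg
  v (velocity): m/s

Multiplying the contributions: [kg] · [m/s]
Adding exponents of each base unit: kg: 1, m: 1, s: -1
SI base units of momentum: kg·m/s

Answer: kg·m/s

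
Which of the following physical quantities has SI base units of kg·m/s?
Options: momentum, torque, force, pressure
Checking the SI base units of each option:
  momentum (p = mv): kg·m/s  ✓ matches
  torque (τ = Fr): kg·m²/s²  ✗
  force (F = ma): kg·m/s²  ✗
  pressure (P = F/A): kg/(m·s²)  ✗

Only momentum has units kg·m/s.

Answer: momentum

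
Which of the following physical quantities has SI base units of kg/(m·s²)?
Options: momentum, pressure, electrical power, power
Checking the SI base units of each option:
  momentum (p = mv): kg·m/s  ✗
  pressure (P = F/A): kg/(m·s²)  ✓ matches
  electrical power (P = IV): kg·m²/s³  ✗
  power (P = W/t): kg·m²/s³  ✗

Only pressure has units kg/(m·s²).

Answer: pressure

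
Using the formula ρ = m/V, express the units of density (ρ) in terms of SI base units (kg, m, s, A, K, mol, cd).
Units of each symbol in ρ = m/V:
  m (mass): kg
  V (volume): m³  → in the denominator, contributes 1/m³

Multiplying the contributions: [kg] · [1/m³]
Adding exponents of each base unit: kg: 1, m: -3
SI base units of density: kg/m³

Answer: kg/m³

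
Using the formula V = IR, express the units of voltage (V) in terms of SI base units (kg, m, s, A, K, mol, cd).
Units of each symbol in V = IR:
  I (current): A
  R (resistance, in ohms): kg·m²/(s³·A²)

Multiplying the contributions: [A] · [kg·m²/(s³·A²)]
Adding exponents of each base unit: kg: 1, m: 2, s: -3, A: -1
SI base units of voltage: kg·m²/(s³·A)

Answer: kg·m²/(s³·A)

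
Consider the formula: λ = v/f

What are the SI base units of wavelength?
Units of each symbol in λ = v/f:
  v (wave speed): m/s
  f (frequency): 1/s  → in the denominator, contributes s

Multiplying the contributions: [m/s] · [s]
Adding exponents of each base unit: m: 1
SI base units of wavelength: m

Answer: m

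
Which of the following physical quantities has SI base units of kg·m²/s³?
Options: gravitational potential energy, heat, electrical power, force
Checking the SI base units of each option:
  gravitational potential energy (U = -GMm/r): kg·m²/s²  ✗
  heat (Q = mcΔT): kg·m²/s²  ✗
  electrical power (P = IV): kg·m²/s³  ✓ matches
  force (F = ma): kg·m/s²  ✗

Only electrical power has units kg·m²/s³.

Answer: electrical power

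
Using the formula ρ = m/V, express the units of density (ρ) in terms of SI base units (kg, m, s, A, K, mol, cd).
Units of each symbol in ρ = m/V:
  m (mass): kg
  V (volume): m³  → in the denominator, contributes 1/m³

Multiplying the contributions: [kg] · [1/m³]
Adding exponents of each base unit: kg: 1, m: -3
SI base units of density: kg/m³

Answer: kg/m³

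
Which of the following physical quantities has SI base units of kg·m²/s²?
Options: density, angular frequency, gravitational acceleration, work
Checking the SI base units of each option:
  density (ρ = m/V): kg/m³  ✗
  angular frequency (ω = 2πf): 1/s  ✗
  gravitational acceleration (g = GM/r²): m/s²  ✗
  work (W = Fd): kg·m²/s²  ✓ matches

Only work has units kg·m²/s².

Answer: work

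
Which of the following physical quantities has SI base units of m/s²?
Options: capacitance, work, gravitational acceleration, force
Checking the SI base units of each option:
  capacitance (C = Q/V): s⁴·A²/(kg·m²)  ✗
  work (W = Fd): kg·m²/s²  ✗
  gravitational acceleration (g = GM/r²): m/s²  ✓ matches
  force (F = ma): kg·m/s²  ✗

Only gravitational acceleration has units m/s².

Answer: gravitational acceleration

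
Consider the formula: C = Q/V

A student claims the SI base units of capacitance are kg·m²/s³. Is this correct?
Units of each symbol in C = Q/V:
  Q (charge, in coulombs): s·A
  V (voltage, in volts): kg·m²/(s³·A)  → in the denominator, contributes s³·A/(kg·m²)

Multiplying the contributions: [s·A] · [s³·A/(kg·m²)]
Adding exponents of each base unit: kg: -1, m: -2, s: 4, A: 2
SI base units of capacitance: s⁴·A²/(kg·m²)

The claimed units kg·m²/s³ (exponents kg: 1, m: 2, s: -3) do not match the derived units s⁴·A²/(kg·m²) (exponents kg: -1, m: -2, s: 4, A: 2), so the claim is incorrect.

Answer: No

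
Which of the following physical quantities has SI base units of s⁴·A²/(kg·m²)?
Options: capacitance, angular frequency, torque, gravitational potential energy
Checking the SI base units of each option:
  capacitance (C = Q/V): s⁴·A²/(kg·m²)  ✓ matches
  angular frequency (ω = 2πf): 1/s  ✗
  torque (τ = Fr): kg·m²/s²  ✗
  gravitational potential energy (U = -GMm/r): kg·m²/s²  ✗

Only capacitance has units s⁴·A²/(kg·m²).

Answer: capacitance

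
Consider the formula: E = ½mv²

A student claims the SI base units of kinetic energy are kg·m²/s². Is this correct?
Units of each symbol in E = ½mv²:
  m (mass): kg
  v (speed): m/s  → to the power 2, contributes m²/s²
  The factor ½ is dimensionless.

Multiplying the contributions: [kg] · [m²/s²]
Adding exponents of each base unit: kg: 1, m: 2, s: -2
SI base units of kinetic energy: kg·m²/s²

The claimed units kg·m²/s² match the derived units, so the claim is correct.

Answer: Yes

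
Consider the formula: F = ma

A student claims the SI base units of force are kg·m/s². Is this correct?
Units of each symbol in F = ma:
  m (mass): kg
  a (acceleration): m/s²

Multiplying the contributions: [kg] · [m/s²]
Adding exponents of each base unit: kg: 1, m: 1, s: -2
SI base units of force: kg·m/s²

The claimed units kg·m/s² match the derived units, so the claim is correct.

Answer: Yes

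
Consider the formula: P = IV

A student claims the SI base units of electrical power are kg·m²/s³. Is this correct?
Units of each symbol in P = IV:
  I (current): A
  V (voltage, in volts): kg·m²/(s³·A)

Multiplying the contributions: [A] · [kg·m²/(s³·A)]
Adding exponents of each base unit: kg: 1, m: 2, s: -3
SI base units of electrical power: kg·m²/s³

The claimed units kg·m²/s³ match the derived units, so the claim is correct.

Answer: Yes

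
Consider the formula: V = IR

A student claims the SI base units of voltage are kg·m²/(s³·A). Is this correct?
Units of each symbol in V = IR:
  I (current): A
  R (resistance, in ohms): kg·m²/(s³·A²)

Multiplying the contributions: [A] · [kg·m²/(s³·A²)]
Adding exponents of each base unit: kg: 1, m: 2, s: -3, A: -1
SI base units of voltage: kg·m²/(s³·A)

The claimed units kg·m²/(s³·A) match the derived units, so the claim is correct.

Answer: Yes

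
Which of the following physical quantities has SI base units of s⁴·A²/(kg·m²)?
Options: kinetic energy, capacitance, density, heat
Checking the SI base units of each option:
  kinetic energy (E = ½mv²): kg·m²/s²  ✗
  capacitance (C = Q/V): s⁴·A²/(kg·m²)  ✓ matches
  density (ρ = m/V): kg/m³  ✗
  heat (Q = mcΔT): kg·m²/s²  ✗

Only capacitance has units s⁴·A²/(kg·m²).

Answer: capacitance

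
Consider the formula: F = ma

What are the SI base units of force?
Units of each symbol in F = ma:
  m (mass): kg
  a (acceleration): m/s²

Multiplying the contributions: [kg] · [m/s²]
Adding exponents of each base unit: kg: 1, m: 1, s: -2
SI base units of force: kg·m/s²

Answer: kg·m/s²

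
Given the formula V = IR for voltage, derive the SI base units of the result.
Units of each symbol in V = IR:
  I (current): A
  R (resistance, in ohms): kg·m²/(s³·A²)

Multiplying the contributions: [A] · [kg·m²/(s³·A²)]
Adding exponents of each base unit: kg: 1, m: 2, s: -3, A: -1
SI base units of voltage: kg·m²/(s³·A)

Answer: kg·m²/(s³·A)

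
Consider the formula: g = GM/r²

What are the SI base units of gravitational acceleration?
Units of each symbol in g = GM/r²:
  G (gravitational constant): m³/(kg·s²)
  M (mass): kg
  r (distance): m  → to the power 2 in the denominator, contributes 1/m²

Multiplying the contributions: [m³/(kg·s²)] · [kg] · [1/m²]
Adding exponents of each base unit: m: 1, s: -2
SI base units of gravitational acceleration: m/s²

Answer: m/s²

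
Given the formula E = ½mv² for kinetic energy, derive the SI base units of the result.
Units of each symbol in E = ½mv²:
  m (mass): kg
  v (speed): m/s  → to the power 2, contributes m²/s²
  The factor ½ is dimensionless.

Multiplying the contributions: [kg] · [m²/s²]
Adding exponents of each base unit: kg: 1, m: 2, s: -2
SI base units of kinetic energy: kg·m²/s²

Answer: kg·m²/s²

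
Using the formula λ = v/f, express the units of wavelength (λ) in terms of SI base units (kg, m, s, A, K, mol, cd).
Units of each symbol in λ = v/f:
  v (wave speed): m/s
  f (frequency): 1/s  → in the denominator, contributes s

Multiplying the contributions: [m/s] · [s]
Adding exponents of each base unit: m: 1
SI base units of wavelength: m

Answer: m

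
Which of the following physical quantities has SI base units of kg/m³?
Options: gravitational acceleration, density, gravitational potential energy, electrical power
Checking the SI base units of each option:
  gravitational acceleration (g = GM/r²): m/s²  ✗
  density (ρ = m/V): kg/m³  ✓ matches
  gravitational potential energy (U = -GMm/r): kg·m²/s²  ✗
  electrical power (P = IV): kg·m²/s³  ✗

Only density has units kg/m³.

Answer: density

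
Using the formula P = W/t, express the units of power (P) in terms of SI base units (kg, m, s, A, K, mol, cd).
Units of each symbol in P = W/t:
  W (work): kg·m²/s²
  t (time): s  → in the denominator, contributes 1/s

Multiplying the contributions: [kg·m²/s²] · [1/s]
Adding exponents of each base unit: kg: 1, m: 2, s: -3
SI base units of power: kg·m²/s³

Answer: kg·m²/s³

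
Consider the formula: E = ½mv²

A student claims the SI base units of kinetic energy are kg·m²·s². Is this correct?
Units of each symbol in E = ½mv²:
  m (mass): kg
  v (speed): m/s  → to the power 2, contributes m²/s²
  The factor ½ is dimensionless.

Multiplying the contributions: [kg] · [m²/s²]
Adding exponents of each base unit: kg: 1, m: 2, s: -2
SI base units of kinetic energy: kg·m²/s²

The claimed units kg·m²·s² (exponents kg: 1, m: 2, s: 2) do not match the derived units kg·m²/s² (exponents kg: 1, m: 2, s: -2), so the claim is incorrect.

Answer: No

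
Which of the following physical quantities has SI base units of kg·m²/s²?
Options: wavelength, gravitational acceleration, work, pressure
Checking the SI base units of each option:
  wavelength (λ = v/f): m  ✗
  gravitational acceleration (g = GM/r²): m/s²  ✗
  work (W = Fd): kg·m²/s²  ✓ matches
  pressure (P = F/A): kg/(m·s²)  ✗

Only work has units kg·m²/s².

Answer: work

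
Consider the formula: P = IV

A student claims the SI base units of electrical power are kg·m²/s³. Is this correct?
Units of each symbol in P = IV:
  I (current): A
  V (voltage, in volts): kg·m²/(s³·A)

Multiplying the contributions: [A] · [kg·m²/(s³·A)]
Adding exponents of each base unit: kg: 1, m: 2, s: -3
SI base units of electrical power: kg·m²/s³

The claimed units kg·m²/s³ match the derived units, so the claim is correct.

Answer: Yes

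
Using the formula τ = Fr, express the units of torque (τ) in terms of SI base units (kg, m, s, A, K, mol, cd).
Units of each symbol in τ = Fr:
  F (force): kg·m/s²
  r (lever arm): m

Multiplying the contributions: [kg·m/s²] · [m]
Adding exponents of each base unit: kg: 1, m: 2, s: -2
SI base units of torque: kg·m²/s²

Answer: kg·m²/s²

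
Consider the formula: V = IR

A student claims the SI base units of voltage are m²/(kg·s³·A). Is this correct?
Units of each symbol in V = IR:
  I (current): A
  R (resistance, in ohms): kg·m²/(s³·A²)

Multiplying the contributions: [A] · [kg·m²/(s³·A²)]
Adding exponents of each base unit: kg: 1, m: 2, s: -3, A: -1
SI base units of voltage: kg·m²/(s³·A)

The claimed units m²/(kg·s³·A) (exponents kg: -1, m: 2, s: -3, A: -1) do not match the derived units kg·m²/(s³·A) (exponents kg: 1, m: 2, s: -3, A: -1), so the claim is incorrect.

Answer: No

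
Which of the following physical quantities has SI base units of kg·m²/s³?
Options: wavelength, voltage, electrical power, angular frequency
Checking the SI base units of each option:
  wavelength (λ = v/f): m  ✗
  voltage (V = IR): kg·m²/(s³·A)  ✗
  electrical power (P = IV): kg·m²/s³  ✓ matches
  angular frequency (ω = 2πf): 1/s  ✗

Only electrical power has units kg·m²/s³.

Answer: electrical power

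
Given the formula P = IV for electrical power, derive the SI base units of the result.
Units of each symbol in P = IV:
  I (current): A
  V (voltage, in volts): kg·m²/(s³·A)

Multiplying the contributions: [A] · [kg·m²/(s³·A)]
Adding exponents of each base unit: kg: 1, m: 2, s: -3
SI base units of electrical power: kg·m²/s³

Answer: kg·m²/s³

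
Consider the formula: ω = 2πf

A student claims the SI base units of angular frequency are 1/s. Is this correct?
Units of each symbol in ω = 2πf:
  f (frequency): 1/s
  The factor 2π is dimensionless.

Multiplying the contributions: [1/s]
Adding exponents of each base unit: s: -1
SI base units of angular frequency: 1/s

The claimed units 1/s match the derived units, so the claim is correct.

Answer: Yes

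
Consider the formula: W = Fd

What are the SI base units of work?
Units of each symbol in W = Fd:
  F (force): kg·m/s²
  d (displacement): m

Multiplying the contributions: [kg·m/s²] · [m]
Adding exponents of each base unit: kg: 1, m: 2, s: -2
SI base units of work: kg·m²/s²

Answer: kg·m²/s²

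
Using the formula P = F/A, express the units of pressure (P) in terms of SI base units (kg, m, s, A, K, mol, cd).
Units of each symbol in P = F/A:
  F (force): kg·m/s²
  A (area): m²  → in the denominator, contributes 1/m²

Multiplying the contributions: [kg·m/s²] · [1/m²]
Adding exponents of each base unit: kg: 1, m: -1, s: -2
SI base units of pressure: kg/(m·s²)

Answer: kg/(m·s²)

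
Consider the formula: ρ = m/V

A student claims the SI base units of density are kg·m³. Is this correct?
Units of each symbol in ρ = m/V:
  m (mass): kg
  V (volume): m³  → in the denominator, contributes 1/m³

Multiplying the contributions: [kg] · [1/m³]
Adding exponents of each base unit: kg: 1, m: -3
SI base units of density: kg/m³

The claimed units kg·m³ (exponents kg: 1, m: 3) do not match the derived units kg/m³ (exponents kg: 1, m: -3), so the claim is incorrect.

Answer: No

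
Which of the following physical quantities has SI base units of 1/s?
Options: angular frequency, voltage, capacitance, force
Checking the SI base units of each option:
  angular frequency (ω = 2πf): 1/s  ✓ matches
  voltage (V = IR): kg·m²/(s³·A)  ✗
  capacitance (C = Q/V): s⁴·A²/(kg·m²)  ✗
  force (F = ma): kg·m/s²  ✗

Only angular frequency has units 1/s.

Answer: angular frequency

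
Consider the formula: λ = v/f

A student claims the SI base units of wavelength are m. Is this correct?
Units of each symbol in λ = v/f:
  v (wave speed): m/s
  f (frequency): 1/s  → in the denominator, contributes s

Multiplying the contributions: [m/s] · [s]
Adding exponents of each base unit: m: 1
SI base units of wavelength: m

The claimed units m match the derived units, so the claim is correct.

Answer: Yes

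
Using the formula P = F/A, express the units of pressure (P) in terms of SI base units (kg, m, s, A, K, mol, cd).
Units of each symbol in P = F/A:
  F (force): kg·m/s²
  A (area): m²  → in the denominator, contributes 1/m²

Multiplying the contributions: [kg·m/s²] · [1/m²]
Adding exponents of each base unit: kg: 1, m: -1, s: -2
SI base units of pressure: kg/(m·s²)

Answer: kg/(m·s²)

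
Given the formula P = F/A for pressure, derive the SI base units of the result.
Units of each symbol in P = F/A:
  F (force): kg·m/s²
  A (area): m²  → in the denominator, contributes 1/m²

Multiplying the contributions: [kg·m/s²] · [1/m²]
Adding exponents of each base unit: kg: 1, m: -1, s: -2
SI base units of pressure: kg/(m·s²)

Answer: kg/(m·s²)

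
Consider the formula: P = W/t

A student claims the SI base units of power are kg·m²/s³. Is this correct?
Units of each symbol in P = W/t:
  W (work): kg·m²/s²
  t (time): s  → in the denominator, contributes 1/s

Multiplying the contributions: [kg·m²/s²] · [1/s]
Adding exponents of each base unit: kg: 1, m: 2, s: -3
SI base units of power: kg·m²/s³

The claimed units kg·m²/s³ match the derived units, so the claim is correct.

Answer: Yes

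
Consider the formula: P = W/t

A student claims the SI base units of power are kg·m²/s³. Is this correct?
Units of each symbol in P = W/t:
  W (work): kg·m²/s²
  t (time): s  → in the denominator, contributes 1/s

Multiplying the contributions: [kg·m²/s²] · [1/s]
Adding exponents of each base unit: kg: 1, m: 2, s: -3
SI base units of power: kg·m²/s³

The claimed units kg·m²/s³ match the derived units, so the claim is correct.

Answer: Yes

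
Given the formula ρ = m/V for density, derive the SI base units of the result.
Units of each symbol in ρ = m/V:
  m (mass): kg
  V (volume): m³  → in the denominator, contributes 1/m³

Multiplying the contributions: [kg] · [1/m³]
Adding exponents of each base unit: kg: 1, m: -3
SI base units of density: kg/m³

Answer: kg/m³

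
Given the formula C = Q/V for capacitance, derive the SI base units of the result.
Units of each symbol in C = Q/V:
  Q (charge, in coulombs): s·A
  V (voltage, in volts): kg·m²/(s³·A)  → in the denominator, contributes s³·A/(kg·m²)

Multiplying the contributions: [s·A] · [s³·A/(kg·m²)]
Adding exponents of each base unit: kg: -1, m: -2, s: 4, A: 2
SI base units of capacitance: s⁴·A²/(kg·m²)

Answer: s⁴·A²/(kg·m²)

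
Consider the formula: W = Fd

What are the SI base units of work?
Units of each symbol in W = Fd:
  F (force): kg·m/s²
  d (displacement): m

Multiplying the contributions: [kg·m/s²] · [m]
Adding exponents of each base unit: kg: 1, m: 2, s: -2
SI base units of work: kg·m²/s²

Answer: kg·m²/s²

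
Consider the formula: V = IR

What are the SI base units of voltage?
Units of each symbol in V = IR:
  I (current): A
  R (resistance, in ohms): kg·m²/(s³·A²)

Multiplying the contributions: [A] · [kg·m²/(s³·A²)]
Adding exponents of each base unit: kg: 1, m: 2, s: -3, A: -1
SI base units of voltage: kg·m²/(s³·A)

Answer: kg·m²/(s³·A)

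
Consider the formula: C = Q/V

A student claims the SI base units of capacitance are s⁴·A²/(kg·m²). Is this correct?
Units of each symbol in C = Q/V:
  Q (charge, in coulombs): s·A
  V (voltage, in volts): kg·m²/(s³·A)  → in the denominator, contributes s³·A/(kg·m²)

Multiplying the contributions: [s·A] · [s³·A/(kg·m²)]
Adding exponents of each base unit: kg: -1, m: -2, s: 4, A: 2
SI base units of capacitance: s⁴·A²/(kg·m²)

The claimed units s⁴·A²/(kg·m²) match the derived units, so the claim is correct.

Answer: Yes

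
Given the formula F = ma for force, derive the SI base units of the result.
Units of each symbol in F = ma:
  m (mass): kg
  a (acceleration): m/s²

Multiplying the contributions: [kg] · [m/s²]
Adding exponents of each base unit: kg: 1, m: 1, s: -2
SI base units of force: kg·m/s²

Answer: kg·m/s²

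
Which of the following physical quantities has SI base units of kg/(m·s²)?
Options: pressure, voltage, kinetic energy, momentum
Checking the SI base units of each option:
  pressure (P = F/A): kg/(m·s²)  ✓ matches
  voltage (V = IR): kg·m²/(s³·A)  ✗
  kinetic energy (E = ½mv²): kg·m²/s²  ✗
  momentum (p = mv): kg·m/s  ✗

Only pressure has units kg/(m·s²).

Answer: pressure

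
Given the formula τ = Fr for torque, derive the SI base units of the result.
Units of each symbol in τ = Fr:
  F (force): kg·m/s²
  r (lever arm): m

Multiplying the contributions: [kg·m/s²] · [m]
Adding exponents of each base unit: kg: 1, m: 2, s: -2
SI base units of torque: kg·m²/s²

Answer: kg·m²/s²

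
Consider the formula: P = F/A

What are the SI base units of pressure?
Units of each symbol in P = F/A:
  F (force): kg·m/s²
  A (area): m²  → in the denominator, contributes 1/m²

Multiplying the contributions: [kg·m/s²] · [1/m²]
Adding exponents of each base unit: kg: 1, m: -1, s: -2
SI base units of pressure: kg/(m·s²)

Answer: kg/(m·s²)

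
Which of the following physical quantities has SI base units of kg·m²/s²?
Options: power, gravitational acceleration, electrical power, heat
Checking the SI base units of each option:
  power (P = W/t): kg·m²/s³  ✗
  gravitational acceleration (g = GM/r²): m/s²  ✗
  electrical power (P = IV): kg·m²/s³  ✗
  heat (Q = mcΔT): kg·m²/s²  ✓ matches

Only heat has units kg·m²/s².

Answer: heat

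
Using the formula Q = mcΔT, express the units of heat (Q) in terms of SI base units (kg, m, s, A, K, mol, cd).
Units of each symbol in Q = mcΔT:
  m (mass): kg
  c (specific heat capacity, in J/(kg·K)): m²/(s²·K)
  ΔT (temperature change): K

Multiplying the contributions: [kg] · [m²/(s²·K)] · [K]
Adding exponents of each base unit: kg: 1, m: 2, s: -2
SI base units of heat: kg·m²/s²

Answer: kg·m²/s²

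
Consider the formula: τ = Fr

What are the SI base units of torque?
Units of each symbol in τ = Fr:
  F (force): kg·m/s²
  r (lever arm): m

Multiplying the contributions: [kg·m/s²] · [m]
Adding exponents of each base unit: kg: 1, m: 2, s: -2
SI base units of torque: kg·m²/s²

Answer: kg·m²/s²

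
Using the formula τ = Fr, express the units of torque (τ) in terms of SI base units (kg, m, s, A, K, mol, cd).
Units of each symbol in τ = Fr:
  F (force): kg·m/s²
  r (lever arm): m

Multiplying the contributions: [kg·m/s²] · [m]
Adding exponents of each base unit: kg: 1, m: 2, s: -2
SI base units of torque: kg·m²/s²

Answer: kg·m²/s²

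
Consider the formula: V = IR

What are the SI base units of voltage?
Units of each symbol in V = IR:
  I (current): A
  R (resistance, in ohms): kg·m²/(s³·A²)

Multiplying the contributions: [A] · [kg·m²/(s³·A²)]
Adding exponents of each base unit: kg: 1, m: 2, s: -3, A: -1
SI base units of voltage: kg·m²/(s³·A)

Answer: kg·m²/(s³·A)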